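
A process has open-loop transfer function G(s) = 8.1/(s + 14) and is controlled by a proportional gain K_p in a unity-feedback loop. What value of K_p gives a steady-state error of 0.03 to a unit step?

K_p = 55.9

The loop is type 0, so e_ss(step) = 1/(1 + K_pos) with K_pos = K_p·G(0).
G(0) = 0.5786. Require 1/(1 + K_p·0.5786) = 0.03, so 1 + 0.5786·K_p = 33.33.
K_p = (33.33 − 1)/0.5786 = 55.9.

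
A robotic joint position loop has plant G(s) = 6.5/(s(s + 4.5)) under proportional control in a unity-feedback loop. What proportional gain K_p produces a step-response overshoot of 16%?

K_p = 3.07

From %OS = 100·exp(−πζ/√(1−ζ²)) = 16%, ζ = −ln(0.16)/√(π²+ln²(0.16)) = 0.5039.
Characteristic equation s² + 4.5s + 6.5K_p = 0 gives ζ = 4.5/(2√(6.5K_p)).
Setting ζ = 0.5039: √(6.5K_p) = 4.5/(2·0.5039) = 4.465, so K_p = 19.94/6.5 = 3.07.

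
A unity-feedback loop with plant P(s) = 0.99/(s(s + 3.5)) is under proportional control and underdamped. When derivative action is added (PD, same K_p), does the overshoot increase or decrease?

The derivative term adds K·K_d to the s-coefficient of the characteristic equation, raising 2ζω_n while ω_n is unchanged; ζ increases, so overshoot decreases.

decrease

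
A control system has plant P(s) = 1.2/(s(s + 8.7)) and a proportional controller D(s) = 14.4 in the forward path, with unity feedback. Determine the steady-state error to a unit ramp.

0.503

The loop has one pole at the origin (type 1). Velocity error constant K_v = lim_{s→0} s·D(s)P(s) = 14.4·1.2/8.7 = 1.986.
Steady-state error to a unit ramp: e_ss = 1/K_v = 0.503.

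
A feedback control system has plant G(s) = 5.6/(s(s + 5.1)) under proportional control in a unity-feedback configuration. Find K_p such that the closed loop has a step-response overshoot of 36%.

K_p = 12.1

From %OS = 100·exp(−πζ/√(1−ζ²)) = 36%, ζ = −ln(0.36)/√(π²+ln²(0.36)) = 0.3093.
Characteristic equation s² + 5.1s + 5.6K_p = 0 gives ζ = 5.1/(2√(5.6K_p)).
Setting ζ = 0.3093: √(5.6K_p) = 5.1/(2·0.3093) = 8.246, so K_p = 67.99/5.6 = 12.1.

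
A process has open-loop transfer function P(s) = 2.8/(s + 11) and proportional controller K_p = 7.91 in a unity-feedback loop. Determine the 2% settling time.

T_s ≈ 0.121 s

Closed-loop transfer function: T(s) = K_p·P(s)/(1 + K_p·P(s)) = 22.15/(s + 11 + 22.15) = 22.15/(s + 33.15).
Time constant τ = 1/33.15 = 0.03017 s, so the 2% settling time is about 4τ = 0.121 s.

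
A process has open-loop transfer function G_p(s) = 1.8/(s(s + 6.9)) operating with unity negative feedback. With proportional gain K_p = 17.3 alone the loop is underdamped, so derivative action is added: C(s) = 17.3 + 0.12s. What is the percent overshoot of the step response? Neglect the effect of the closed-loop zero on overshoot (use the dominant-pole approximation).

Forward path: (17.3 + 0.12s)·1.8/(s(s+6.9)). The closed-loop characteristic equation is s² + (6.9 + 1.8·0.12)s + 1.8·17.3 = 0.
That is s² + 7.116s + 31.14 = 0, so ω_n = 5.58 rad/s and ζ = 7.116/(2·5.58) = 0.6376.
%OS = 100·exp(−πζ/√(1−ζ²)) = 7.43%.

7.43%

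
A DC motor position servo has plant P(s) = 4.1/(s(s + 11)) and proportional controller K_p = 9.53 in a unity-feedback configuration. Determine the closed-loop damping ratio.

The closed-loop denominator is s(s+11) + 9.53·4.1 = s² + 11s + 39.07.
Matching s² + 2ζω_n s + ω_n²: ω_n = √39.07 = 6.251 rad/s and 2ζω_n = 11, so ζ = 11/(2·6.251) = 0.88.

ζ = 0.88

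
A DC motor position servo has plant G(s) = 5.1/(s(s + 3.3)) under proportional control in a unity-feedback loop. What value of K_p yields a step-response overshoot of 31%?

K_p = 4.37

From %OS = 100·exp(−πζ/√(1−ζ²)) = 31%, ζ = −ln(0.31)/√(π²+ln²(0.31)) = 0.3493.
Characteristic equation s² + 3.3s + 5.1K_p = 0 gives ζ = 3.3/(2√(5.1K_p)).
Setting ζ = 0.3493: √(5.1K_p) = 3.3/(2·0.3493) = 4.724, so K_p = 22.31/5.1 = 4.37.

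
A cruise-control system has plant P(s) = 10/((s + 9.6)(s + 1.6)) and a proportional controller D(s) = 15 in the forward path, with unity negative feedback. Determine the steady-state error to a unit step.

0.0929

The loop is type 0. Static position error constant K_pos = D(0)·P(0) = 15·0.651 = 9.766.
Steady-state error to a unit step: e_ss = 1/(1+K_pos) = 1/10.77 = 0.0929.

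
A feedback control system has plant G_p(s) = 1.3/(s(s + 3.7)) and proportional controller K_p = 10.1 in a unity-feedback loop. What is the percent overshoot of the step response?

The closed-loop denominator s² + 3.7s + 13.13 gives ω_n = √13.13 = 3.624 and ζ = 3.7/(2ω_n) = 0.5106.
%OS = 100·exp(−πζ/√(1−ζ²)) = 100·exp(−π·0.5106/√0.7393) = 15.5%.

15.5%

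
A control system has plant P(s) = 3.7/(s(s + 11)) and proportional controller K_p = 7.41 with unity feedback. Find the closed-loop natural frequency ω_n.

ω_n = 5.24 rad/s

The closed-loop denominator is s(s+11) + 7.41·3.7 = s² + 11s + 27.42.
So ω_n² = 27.42 ⇒ ω_n = 5.236 rad/s, and ζ = 11/(2ω_n) = 1.05.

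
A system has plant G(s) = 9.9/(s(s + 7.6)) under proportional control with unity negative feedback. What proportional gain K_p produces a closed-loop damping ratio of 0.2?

K_p = 36.5

Closed-loop characteristic equation: s² + 7.6s + K_p·9.9 = 0.
So ω_n = √(9.9K_p) and 2ζω_n = 7.6, giving ζ = 7.6/(2√(9.9K_p)).
Setting ζ = 0.2: √(9.9K_p) = 7.6/(2·0.2) = 19, so K_p = 361/9.9 = 36.5.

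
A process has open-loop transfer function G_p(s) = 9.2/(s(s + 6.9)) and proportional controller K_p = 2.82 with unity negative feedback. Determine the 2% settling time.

T_s ≈ 1.16 s

The closed-loop denominator s² + 6.9s + 25.94 gives ω_n = √25.94 = 5.094 and ζ = 6.9/(2ω_n) = 0.6773.
2% settling time T_s ≈ 4/(ζω_n) = 4/3.45 = 1.16 s.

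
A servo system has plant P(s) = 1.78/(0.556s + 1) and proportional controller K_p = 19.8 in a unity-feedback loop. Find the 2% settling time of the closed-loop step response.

T_s ≈ 0.0614 s

Closed loop: T(s) = K_p·P/(1+K_p·P) = 35.24/(0.556s + 1 + 35.24), with pole at s = −(1 + 35.24)/0.556 = −65.19.
τ = 1/65.19 = 0.01534 s, so 2% settling time ≈ 4τ = 0.0614 s.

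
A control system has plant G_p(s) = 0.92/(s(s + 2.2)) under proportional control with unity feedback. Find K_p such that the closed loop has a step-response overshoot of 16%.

K_p = 5.18

From %OS = 100·exp(−πζ/√(1−ζ²)) = 16%, ζ = −ln(0.16)/√(π²+ln²(0.16)) = 0.5039.
Characteristic equation s² + 2.2s + 0.92K_p = 0 gives ζ = 2.2/(2√(0.92K_p)).
Setting ζ = 0.5039: √(0.92K_p) = 2.2/(2·0.5039) = 2.183, so K_p = 4.766/0.92 = 5.18.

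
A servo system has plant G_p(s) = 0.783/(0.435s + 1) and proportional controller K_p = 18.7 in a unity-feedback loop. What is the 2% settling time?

T_s ≈ 0.111 s

Closed loop: T(s) = K_p·G_p/(1+K_p·G_p) = 14.64/(0.435s + 1 + 14.64), with pole at s = −(1 + 14.64)/0.435 = −35.96.
τ = 1/35.96 = 0.02781 s, so 2% settling time ≈ 4τ = 0.111 s.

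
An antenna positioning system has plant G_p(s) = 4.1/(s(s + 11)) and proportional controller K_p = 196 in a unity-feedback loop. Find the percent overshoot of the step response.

53.7%

The closed-loop denominator s² + 11s + 803.6 gives ω_n = √803.6 = 28.35 and ζ = 11/(2ω_n) = 0.194.
%OS = 100·exp(−πζ/√(1−ζ²)) = 100·exp(−π·0.194/√0.9624) = 53.7%.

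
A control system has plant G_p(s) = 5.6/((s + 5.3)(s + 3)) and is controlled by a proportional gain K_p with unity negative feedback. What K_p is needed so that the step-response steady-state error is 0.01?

The loop is type 0, so e_ss(step) = 1/(1 + K_pos) with K_pos = K_p·G_p(0).
G_p(0) = 0.3522. Require 1/(1 + K_p·0.3522) = 0.01, so 1 + 0.3522·K_p = 100.
K_p = (100 − 1)/0.3522 = 281.

K_p = 281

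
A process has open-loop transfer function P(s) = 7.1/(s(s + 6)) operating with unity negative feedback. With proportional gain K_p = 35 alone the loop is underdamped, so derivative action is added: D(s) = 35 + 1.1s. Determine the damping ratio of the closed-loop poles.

Forward path: (35 + 1.1s)·7.1/(s(s+6)). The closed-loop characteristic equation is s² + (6 + 7.1·1.1)s + 7.1·35 = 0.
That is s² + 13.81s + 248.5 = 0, so ω_n = 15.76 rad/s and ζ = 13.81/(2·15.76) = 0.438.

ζ = 0.438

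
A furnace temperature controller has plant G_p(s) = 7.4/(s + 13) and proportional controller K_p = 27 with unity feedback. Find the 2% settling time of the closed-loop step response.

Closed-loop transfer function: T(s) = K_p·G_p(s)/(1 + K_p·G_p(s)) = 199.8/(s + 13 + 199.8) = 199.8/(s + 212.8).
Time constant τ = 1/212.8 = 0.004699 s, so the 2% settling time is about 4τ = 0.0188 s.

T_s ≈ 0.0188 s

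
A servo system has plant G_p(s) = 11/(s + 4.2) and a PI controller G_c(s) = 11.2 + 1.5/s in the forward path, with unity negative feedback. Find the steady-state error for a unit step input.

The open loop G_c(s)G_p(s) has a pole at the origin (type 1), so the static position error constant is infinite and e_ss = 1/(1+∞) = 0.

0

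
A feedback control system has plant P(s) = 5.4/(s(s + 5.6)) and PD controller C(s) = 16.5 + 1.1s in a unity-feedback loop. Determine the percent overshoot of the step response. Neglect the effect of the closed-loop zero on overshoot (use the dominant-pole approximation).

8.83%

Forward path: (16.5 + 1.1s)·5.4/(s(s+5.6)). The closed-loop characteristic equation is s² + (5.6 + 5.4·1.1)s + 5.4·16.5 = 0.
That is s² + 11.54s + 89.1 = 0, so ω_n = 9.439 rad/s and ζ = 11.54/(2·9.439) = 0.6113.
%OS = 100·exp(−πζ/√(1−ζ²)) = 8.83%.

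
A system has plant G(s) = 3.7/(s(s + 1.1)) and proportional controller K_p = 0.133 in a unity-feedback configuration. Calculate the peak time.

Closed-loop characteristic equation: s² + 1.1s + 0.4921 = 0, so ω_n = 0.7015 rad/s and ζ = 1.1/(2·0.7015) = 0.784.
Damped frequency ω_d = ω_n√(1−ζ²) = 0.4354 rad/s, so peak time T_p = π/ω_d = 7.21 s.

T_p = 7.21 s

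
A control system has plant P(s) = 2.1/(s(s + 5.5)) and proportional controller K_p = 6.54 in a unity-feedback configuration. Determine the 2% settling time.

T_s ≈ 1.45 s

The closed-loop denominator s² + 5.5s + 13.73 gives ω_n = √13.73 = 3.706 and ζ = 5.5/(2ω_n) = 0.7421.
2% settling time T_s ≈ 4/(ζω_n) = 4/2.75 = 1.45 s.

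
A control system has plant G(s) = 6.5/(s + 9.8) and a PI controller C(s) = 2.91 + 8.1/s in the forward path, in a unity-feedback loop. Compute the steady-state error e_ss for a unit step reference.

The open loop C(s)G(s) has a pole at the origin (type 1), so the static position error constant is infinite and e_ss = 1/(1+∞) = 0.

0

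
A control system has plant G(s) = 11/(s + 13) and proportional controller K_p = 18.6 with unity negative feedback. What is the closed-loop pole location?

Closed-loop transfer function: T(s) = K_p·G(s)/(1 + K_p·G(s)) = 204.6/(s + 13 + 204.6) = 204.6/(s + 217.6).
The closed-loop pole is at s = −217.6.

s = -217.6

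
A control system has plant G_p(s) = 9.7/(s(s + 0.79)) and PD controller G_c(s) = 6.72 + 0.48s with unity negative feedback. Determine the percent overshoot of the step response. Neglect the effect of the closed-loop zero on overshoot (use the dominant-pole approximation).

32.4%

Forward path: (6.72 + 0.48s)·9.7/(s(s+0.79)). The closed-loop characteristic equation is s² + (0.79 + 9.7·0.48)s + 9.7·6.72 = 0.
That is s² + 5.446s + 65.18 = 0, so ω_n = 8.074 rad/s and ζ = 5.446/(2·8.074) = 0.3373.
%OS = 100·exp(−πζ/√(1−ζ²)) = 32.4%.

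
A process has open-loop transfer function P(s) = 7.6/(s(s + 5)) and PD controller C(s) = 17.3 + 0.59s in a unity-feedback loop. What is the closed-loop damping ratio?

ζ = 0.414

Forward path: (17.3 + 0.59s)·7.6/(s(s+5)). The closed-loop characteristic equation is s² + (5 + 7.6·0.59)s + 7.6·17.3 = 0.
That is s² + 9.484s + 131.5 = 0, so ω_n = 11.47 rad/s and ζ = 9.484/(2·11.47) = 0.4136.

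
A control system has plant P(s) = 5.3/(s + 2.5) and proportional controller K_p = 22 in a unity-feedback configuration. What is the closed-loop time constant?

Closed-loop transfer function: T(s) = K_p·P(s)/(1 + K_p·P(s)) = 116.6/(s + 2.5 + 116.6) = 116.6/(s + 119.1).
Time constant τ = 1/119.1 = 0.0084 s.

τ = 0.0084 s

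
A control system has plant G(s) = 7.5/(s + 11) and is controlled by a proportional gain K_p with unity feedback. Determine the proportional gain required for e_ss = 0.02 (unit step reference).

K_p = 71.9

For a type-0 loop with proportional control, e_ss = 1/(1 + K_p·G(0)).
G(0) = 0.6818. Require 1/(1 + K_p·0.6818) = 0.02, so 1 + 0.6818·K_p = 50.
K_p = (50 − 1)/0.6818 = 71.9.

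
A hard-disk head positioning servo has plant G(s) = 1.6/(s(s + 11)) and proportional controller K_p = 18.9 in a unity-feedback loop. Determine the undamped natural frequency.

ω_n = 5.5 rad/s

The closed-loop denominator is s(s+11) + 18.9·1.6 = s² + 11s + 30.24.
So ω_n² = 30.24 ⇒ ω_n = 5.499 rad/s, and ζ = 11/(2ω_n) = 1.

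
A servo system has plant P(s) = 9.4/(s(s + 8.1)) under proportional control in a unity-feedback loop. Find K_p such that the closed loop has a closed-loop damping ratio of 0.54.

K_p = 5.98

Closed-loop characteristic equation: s² + 8.1s + K_p·9.4 = 0.
So ω_n = √(9.4K_p) and 2ζω_n = 8.1, giving ζ = 8.1/(2√(9.4K_p)).
Setting ζ = 0.54: √(9.4K_p) = 8.1/(2·0.54) = 7.5, so K_p = 56.25/9.4 = 5.98.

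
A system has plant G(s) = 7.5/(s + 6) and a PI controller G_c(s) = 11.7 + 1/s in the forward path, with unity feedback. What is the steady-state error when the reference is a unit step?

The open loop G_c(s)G(s) has a pole at the origin (type 1), so the static position error constant is infinite and e_ss = 1/(1+∞) = 0.

0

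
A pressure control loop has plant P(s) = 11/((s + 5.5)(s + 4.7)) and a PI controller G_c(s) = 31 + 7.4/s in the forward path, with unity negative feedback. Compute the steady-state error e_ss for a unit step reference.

The open loop G_c(s)P(s) has a pole at the origin (type 1), so the static position error constant is infinite and e_ss = 1/(1+∞) = 0.

0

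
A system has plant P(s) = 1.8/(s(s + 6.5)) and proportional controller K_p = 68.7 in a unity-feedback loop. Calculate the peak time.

T_p = 0.295 s

From 1 + K_pP(s) = 0: s² + 6.5s + 123.7 = 0 ⇒ ω_n = 11.12, ζ = 0.2923.
Damped frequency ω_d = ω_n√(1−ζ²) = 10.63 rad/s, so peak time T_p = π/ω_d = 0.295 s.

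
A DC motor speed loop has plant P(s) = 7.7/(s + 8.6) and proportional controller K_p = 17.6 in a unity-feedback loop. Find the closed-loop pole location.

Closed-loop transfer function: T(s) = K_p·P(s)/(1 + K_p·P(s)) = 135.5/(s + 8.6 + 135.5) = 135.5/(s + 144.1).
The closed-loop pole is at s = −144.1.

s = -144.1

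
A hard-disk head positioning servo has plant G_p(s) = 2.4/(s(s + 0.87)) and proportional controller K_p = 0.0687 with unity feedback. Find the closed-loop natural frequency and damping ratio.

The closed-loop denominator is s(s+0.87) + 0.0687·2.4 = s² + 0.87s + 0.1649.
So ω_n² = 0.1649 ⇒ ω_n = 0.4061 rad/s, and ζ = 0.87/(2ω_n) = 1.07.

ω_n = 0.406 rad/s, ζ = 1.07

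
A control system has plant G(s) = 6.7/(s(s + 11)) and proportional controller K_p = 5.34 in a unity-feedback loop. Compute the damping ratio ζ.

ζ = 0.92

The closed-loop denominator is s(s+11) + 5.34·6.7 = s² + 11s + 35.78.
So ω_n² = 35.78 ⇒ ω_n = 5.981 rad/s, and ζ = 11/(2ω_n) = 0.92.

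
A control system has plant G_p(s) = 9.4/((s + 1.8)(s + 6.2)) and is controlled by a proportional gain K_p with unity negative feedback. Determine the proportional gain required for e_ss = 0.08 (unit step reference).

K_p = 13.7

For a type-0 loop with proportional control, e_ss = 1/(1 + K_p·G_p(0)).
G_p(0) = 0.8423. Require 1/(1 + K_p·0.8423) = 0.08, so 1 + 0.8423·K_p = 12.5.
K_p = (12.5 − 1)/0.8423 = 13.7.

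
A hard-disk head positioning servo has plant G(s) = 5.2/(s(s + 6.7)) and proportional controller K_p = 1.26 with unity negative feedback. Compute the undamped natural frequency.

ω_n = 2.56 rad/s

1 + K_p·G(s) = 0 gives s² + 6.7s + 6.552 = 0.
Matching s² + 2ζω_n s + ω_n²: ω_n = √6.552 = 2.56 rad/s and 2ζω_n = 6.7, so ζ = 6.7/(2·2.56) = 1.31.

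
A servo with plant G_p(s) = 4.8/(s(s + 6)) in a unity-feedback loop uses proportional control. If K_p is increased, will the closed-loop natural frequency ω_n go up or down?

increase

ω_n = √(4.8·K_p), which grows with K_p.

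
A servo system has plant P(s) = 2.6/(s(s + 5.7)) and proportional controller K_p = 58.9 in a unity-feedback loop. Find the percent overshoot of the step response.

From 1 + K_pP(s) = 0: s² + 5.7s + 153.1 = 0 ⇒ ω_n = 12.37, ζ = 0.2303.
%OS = 100·exp(−πζ/√(1−ζ²)) = 100·exp(−π·0.2303/√0.947) = 47.5%.

47.5%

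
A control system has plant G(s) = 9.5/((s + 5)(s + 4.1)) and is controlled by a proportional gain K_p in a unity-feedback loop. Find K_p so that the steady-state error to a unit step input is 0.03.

For a type-0 loop with proportional control, e_ss = 1/(1 + K_p·G(0)).
G(0) = 0.4634. Require 1/(1 + K_p·0.4634) = 0.03, so 1 + 0.4634·K_p = 33.33.
K_p = (33.33 − 1)/0.4634 = 69.8.

K_p = 69.8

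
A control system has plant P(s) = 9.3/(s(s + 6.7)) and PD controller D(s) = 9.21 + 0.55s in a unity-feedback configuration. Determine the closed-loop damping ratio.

ζ = 0.638

Forward path: (9.21 + 0.55s)·9.3/(s(s+6.7)). The closed-loop characteristic equation is s² + (6.7 + 9.3·0.55)s + 9.3·9.21 = 0.
That is s² + 11.82s + 85.65 = 0, so ω_n = 9.255 rad/s and ζ = 11.82/(2·9.255) = 0.6383.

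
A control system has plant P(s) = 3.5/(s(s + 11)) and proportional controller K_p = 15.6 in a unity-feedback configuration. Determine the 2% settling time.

Closed-loop characteristic equation: s² + 11s + 54.6 = 0, so ω_n = 7.389 rad/s and ζ = 11/(2·7.389) = 0.7443.
2% settling time T_s ≈ 4/(ζω_n) = 4/5.5 = 0.727 s.

T_s ≈ 0.727 s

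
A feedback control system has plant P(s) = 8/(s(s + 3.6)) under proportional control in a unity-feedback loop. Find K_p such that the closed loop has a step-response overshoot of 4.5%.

K_p = 0.821

From %OS = 100·exp(−πζ/√(1−ζ²)) = 4.5%, ζ = −ln(0.045)/√(π²+ln²(0.045)) = 0.7025.
Characteristic equation s² + 3.6s + 8K_p = 0 gives ζ = 3.6/(2√(8K_p)).
Setting ζ = 0.7025: √(8K_p) = 3.6/(2·0.7025) = 2.562, so K_p = 6.565/8 = 0.821.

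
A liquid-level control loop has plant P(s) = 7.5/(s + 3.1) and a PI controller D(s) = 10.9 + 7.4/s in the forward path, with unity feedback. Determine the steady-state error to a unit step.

The open loop D(s)P(s) has a pole at the origin (type 1), so the static position error constant is infinite and e_ss = 1/(1+∞) = 0.

0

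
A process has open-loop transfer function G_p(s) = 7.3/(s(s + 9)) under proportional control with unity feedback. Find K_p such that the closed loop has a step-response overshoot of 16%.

From %OS = 100·exp(−πζ/√(1−ζ²)) = 16%, ζ = −ln(0.16)/√(π²+ln²(0.16)) = 0.5039.
Characteristic equation s² + 9s + 7.3K_p = 0 gives ζ = 9/(2√(7.3K_p)).
Setting ζ = 0.5039: √(7.3K_p) = 9/(2·0.5039) = 8.931, so K_p = 79.76/7.3 = 10.9.

K_p = 10.9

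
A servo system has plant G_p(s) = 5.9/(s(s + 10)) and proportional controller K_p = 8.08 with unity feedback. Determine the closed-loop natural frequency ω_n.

With unity feedback the closed-loop characteristic equation is s² + 10s + 8.08·5.9 = s² + 10s + 47.67 = 0.
So ω_n² = 47.67 ⇒ ω_n = 6.904 rad/s, and ζ = 10/(2ω_n) = 0.724.

ω_n = 6.9 rad/s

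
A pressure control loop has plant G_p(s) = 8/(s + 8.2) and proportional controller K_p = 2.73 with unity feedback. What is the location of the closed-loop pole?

s = -30.04

Closed-loop transfer function: T(s) = K_p·G_p(s)/(1 + K_p·G_p(s)) = 21.84/(s + 8.2 + 21.84) = 21.84/(s + 30.04).
The closed-loop pole is at s = −30.04.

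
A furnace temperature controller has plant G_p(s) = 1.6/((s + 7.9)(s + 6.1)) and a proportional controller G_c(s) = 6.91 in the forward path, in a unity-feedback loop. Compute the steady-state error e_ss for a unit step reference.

The loop is type 0. Static position error constant K_pos = G_c(0)·G_p(0) = 6.91·0.0332 = 0.2294.
Steady-state error to a unit step: e_ss = 1/(1+K_pos) = 1/1.229 = 0.813.

0.813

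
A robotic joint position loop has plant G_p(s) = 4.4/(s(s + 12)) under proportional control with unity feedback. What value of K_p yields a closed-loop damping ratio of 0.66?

Closed-loop characteristic equation: s² + 12s + K_p·4.4 = 0.
So ω_n = √(4.4K_p) and 2ζω_n = 12, giving ζ = 12/(2√(4.4K_p)).
Setting ζ = 0.66: √(4.4K_p) = 12/(2·0.66) = 9.091, so K_p = 82.64/4.4 = 18.8.

K_p = 18.8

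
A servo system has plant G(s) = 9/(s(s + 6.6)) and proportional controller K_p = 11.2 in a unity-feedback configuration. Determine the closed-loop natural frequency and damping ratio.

With unity feedback the closed-loop characteristic equation is s² + 6.6s + 11.2·9 = s² + 6.6s + 100.8 = 0.
Matching s² + 2ζω_n s + ω_n²: ω_n = √100.8 = 10.04 rad/s and 2ζω_n = 6.6, so ζ = 6.6/(2·10.04) = 0.329.

ω_n = 10 rad/s, ζ = 0.329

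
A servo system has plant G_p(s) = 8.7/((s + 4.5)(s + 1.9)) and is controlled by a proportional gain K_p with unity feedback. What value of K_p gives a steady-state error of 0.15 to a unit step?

K_p = 5.57

For a type-0 loop with proportional control, e_ss = 1/(1 + K_p·G_p(0)).
G_p(0) = 1.018. Require 1/(1 + K_p·1.018) = 0.15, so 1 + 1.018·K_p = 6.667.
K_p = (6.667 − 1)/1.018 = 5.57.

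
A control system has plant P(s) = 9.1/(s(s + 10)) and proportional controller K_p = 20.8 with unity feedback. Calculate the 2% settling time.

T_s ≈ 0.8 s

The closed-loop denominator s² + 10s + 189.3 gives ω_n = √189.3 = 13.76 and ζ = 10/(2ω_n) = 0.3634.
2% settling time T_s ≈ 4/(ζω_n) = 4/5 = 0.8 s.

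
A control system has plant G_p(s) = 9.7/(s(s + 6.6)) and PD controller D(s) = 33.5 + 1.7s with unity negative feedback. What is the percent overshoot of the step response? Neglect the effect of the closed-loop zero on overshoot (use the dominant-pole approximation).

7.28%

Forward path: (33.5 + 1.7s)·9.7/(s(s+6.6)). The closed-loop characteristic equation is s² + (6.6 + 9.7·1.7)s + 9.7·33.5 = 0.
That is s² + 23.09s + 324.9 = 0, so ω_n = 18.03 rad/s and ζ = 23.09/(2·18.03) = 0.6405.
%OS = 100·exp(−πζ/√(1−ζ²)) = 7.28%.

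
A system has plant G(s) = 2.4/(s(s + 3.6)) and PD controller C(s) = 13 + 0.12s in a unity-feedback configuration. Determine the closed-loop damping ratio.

Forward path: (13 + 0.12s)·2.4/(s(s+3.6)). The closed-loop characteristic equation is s² + (3.6 + 2.4·0.12)s + 2.4·13 = 0.
That is s² + 3.888s + 31.2 = 0, so ω_n = 5.586 rad/s and ζ = 3.888/(2·5.586) = 0.348.

ζ = 0.348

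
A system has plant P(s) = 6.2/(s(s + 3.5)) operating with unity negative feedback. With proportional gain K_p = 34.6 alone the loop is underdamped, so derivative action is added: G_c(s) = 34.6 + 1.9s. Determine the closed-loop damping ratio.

ζ = 0.522

Forward path: (34.6 + 1.9s)·6.2/(s(s+3.5)). The closed-loop characteristic equation is s² + (3.5 + 6.2·1.9)s + 6.2·34.6 = 0.
That is s² + 15.28s + 214.5 = 0, so ω_n = 14.65 rad/s and ζ = 15.28/(2·14.65) = 0.5216.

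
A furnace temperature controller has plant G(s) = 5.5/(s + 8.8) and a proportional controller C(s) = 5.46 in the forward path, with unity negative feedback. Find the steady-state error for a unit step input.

0.227

The loop is type 0. Static position error constant K_pos = C(0)·G(0) = 5.46·0.625 = 3.413.
Steady-state error to a unit step: e_ss = 1/(1+K_pos) = 1/4.412 = 0.227.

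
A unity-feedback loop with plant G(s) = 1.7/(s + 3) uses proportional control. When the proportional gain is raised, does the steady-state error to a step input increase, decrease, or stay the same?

The position error constant K_pos = K_p·G(0) grows with K_p, and e_ss = 1/(1+K_pos) falls.

decrease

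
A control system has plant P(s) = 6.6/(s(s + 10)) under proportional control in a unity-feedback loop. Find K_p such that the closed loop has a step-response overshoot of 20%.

From %OS = 100·exp(−πζ/√(1−ζ²)) = 20%, ζ = −ln(0.2)/√(π²+ln²(0.2)) = 0.4559.
Characteristic equation s² + 10s + 6.6K_p = 0 gives ζ = 10/(2√(6.6K_p)).
Setting ζ = 0.4559: √(6.6K_p) = 10/(2·0.4559) = 10.97, so K_p = 120.3/6.6 = 18.2.

K_p = 18.2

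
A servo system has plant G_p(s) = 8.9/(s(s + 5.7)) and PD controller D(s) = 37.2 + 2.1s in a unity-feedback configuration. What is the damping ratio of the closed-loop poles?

ζ = 0.67

Forward path: (37.2 + 2.1s)·8.9/(s(s+5.7)). The closed-loop characteristic equation is s² + (5.7 + 8.9·2.1)s + 8.9·37.2 = 0.
That is s² + 24.39s + 331.1 = 0, so ω_n = 18.2 rad/s and ζ = 24.39/(2·18.2) = 0.6702.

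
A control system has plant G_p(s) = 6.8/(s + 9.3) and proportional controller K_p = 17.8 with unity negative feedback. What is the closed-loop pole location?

Closed-loop transfer function: T(s) = K_p·G_p(s)/(1 + K_p·G_p(s)) = 121/(s + 9.3 + 121) = 121/(s + 130.3).
The closed-loop pole is at s = −130.3.

s = -130.3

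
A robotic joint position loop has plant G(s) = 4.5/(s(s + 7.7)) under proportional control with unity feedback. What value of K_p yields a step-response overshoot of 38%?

From %OS = 100·exp(−πζ/√(1−ζ²)) = 38%, ζ = −ln(0.38)/√(π²+ln²(0.38)) = 0.2943.
Characteristic equation s² + 7.7s + 4.5K_p = 0 gives ζ = 7.7/(2√(4.5K_p)).
Setting ζ = 0.2943: √(4.5K_p) = 7.7/(2·0.2943) = 13.08, so K_p = 171.1/4.5 = 38.

K_p = 38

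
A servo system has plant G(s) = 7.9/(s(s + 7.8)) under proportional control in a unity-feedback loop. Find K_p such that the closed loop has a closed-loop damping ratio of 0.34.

Closed-loop characteristic equation: s² + 7.8s + K_p·7.9 = 0.
So ω_n = √(7.9K_p) and 2ζω_n = 7.8, giving ζ = 7.8/(2√(7.9K_p)).
Setting ζ = 0.34: √(7.9K_p) = 7.8/(2·0.34) = 11.47, so K_p = 131.6/7.9 = 16.7.

K_p = 16.7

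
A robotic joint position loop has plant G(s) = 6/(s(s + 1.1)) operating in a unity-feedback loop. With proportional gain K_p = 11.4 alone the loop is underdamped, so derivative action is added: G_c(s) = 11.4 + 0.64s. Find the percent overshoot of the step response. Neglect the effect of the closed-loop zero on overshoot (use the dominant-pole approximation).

Forward path: (11.4 + 0.64s)·6/(s(s+1.1)). The closed-loop characteristic equation is s² + (1.1 + 6·0.64)s + 6·11.4 = 0.
That is s² + 4.94s + 68.4 = 0, so ω_n = 8.27 rad/s and ζ = 4.94/(2·8.27) = 0.2987.
%OS = 100·exp(−πζ/√(1−ζ²)) = 37.4%.

37.4%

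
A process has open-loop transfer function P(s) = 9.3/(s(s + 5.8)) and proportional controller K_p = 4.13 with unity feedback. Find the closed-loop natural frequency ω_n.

With unity feedback the closed-loop characteristic equation is s² + 5.8s + 4.13·9.3 = s² + 5.8s + 38.41 = 0.
Matching s² + 2ζω_n s + ω_n²: ω_n = √38.41 = 6.197 rad/s and 2ζω_n = 5.8, so ζ = 5.8/(2·6.197) = 0.468.

ω_n = 6.2 rad/s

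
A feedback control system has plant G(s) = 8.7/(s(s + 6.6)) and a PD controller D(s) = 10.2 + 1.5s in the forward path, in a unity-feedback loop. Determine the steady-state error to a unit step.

The open loop D(s)G(s) has a pole at the origin (type 1), so the static position error constant is infinite and e_ss = 1/(1+∞) = 0.

0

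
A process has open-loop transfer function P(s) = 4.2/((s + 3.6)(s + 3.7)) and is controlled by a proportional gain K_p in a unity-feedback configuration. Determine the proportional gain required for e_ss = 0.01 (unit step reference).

For a type-0 loop with proportional control, e_ss = 1/(1 + K_p·P(0)).
P(0) = 0.3153. Require 1/(1 + K_p·0.3153) = 0.01, so 1 + 0.3153·K_p = 100.
K_p = (100 − 1)/0.3153 = 314.

K_p = 314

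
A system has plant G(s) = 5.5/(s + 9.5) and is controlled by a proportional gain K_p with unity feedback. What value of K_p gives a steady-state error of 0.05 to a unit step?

The loop is type 0, so e_ss(step) = 1/(1 + K_pos) with K_pos = K_p·G(0).
G(0) = 0.5789. Require 1/(1 + K_p·0.5789) = 0.05, so 1 + 0.5789·K_p = 20.
K_p = (20 − 1)/0.5789 = 32.8.

K_p = 32.8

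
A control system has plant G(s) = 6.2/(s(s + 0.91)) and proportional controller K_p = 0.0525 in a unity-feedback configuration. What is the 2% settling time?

T_s ≈ 8.79 s

The closed-loop denominator s² + 0.91s + 0.3255 gives ω_n = √0.3255 = 0.5705 and ζ = 0.91/(2ω_n) = 0.7975.
2% settling time T_s ≈ 4/(ζω_n) = 4/0.455 = 8.79 s.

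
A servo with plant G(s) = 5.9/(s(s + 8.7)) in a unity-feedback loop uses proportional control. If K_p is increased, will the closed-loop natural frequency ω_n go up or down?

increase

ω_n = √(5.9·K_p), which grows with K_p.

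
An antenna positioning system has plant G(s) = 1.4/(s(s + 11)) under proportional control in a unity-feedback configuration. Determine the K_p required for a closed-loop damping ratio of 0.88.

Closed-loop characteristic equation: s² + 11s + K_p·1.4 = 0.
So ω_n = √(1.4K_p) and 2ζω_n = 11, giving ζ = 11/(2√(1.4K_p)).
Setting ζ = 0.88: √(1.4K_p) = 11/(2·0.88) = 6.25, so K_p = 39.06/1.4 = 27.9.

K_p = 27.9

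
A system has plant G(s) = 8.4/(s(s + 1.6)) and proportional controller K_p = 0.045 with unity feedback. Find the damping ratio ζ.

ζ = 1.3

1 + K_p·G(s) = 0 gives s² + 1.6s + 0.378 = 0.
So ω_n² = 0.378 ⇒ ω_n = 0.6148 rad/s, and ζ = 1.6/(2ω_n) = 1.3.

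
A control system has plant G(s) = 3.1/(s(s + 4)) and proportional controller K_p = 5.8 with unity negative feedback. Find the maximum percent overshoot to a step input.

From 1 + K_pG(s) = 0: s² + 4s + 17.98 = 0 ⇒ ω_n = 4.24, ζ = 0.4717.
%OS = 100·exp(−πζ/√(1−ζ²)) = 100·exp(−π·0.4717/√0.7775) = 18.6%.

18.6%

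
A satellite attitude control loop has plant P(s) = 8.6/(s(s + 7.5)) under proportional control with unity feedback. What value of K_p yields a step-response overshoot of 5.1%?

From %OS = 100·exp(−πζ/√(1−ζ²)) = 5.1%, ζ = −ln(0.051)/√(π²+ln²(0.051)) = 0.6877.
Characteristic equation s² + 7.5s + 8.6K_p = 0 gives ζ = 7.5/(2√(8.6K_p)).
Setting ζ = 0.6877: √(8.6K_p) = 7.5/(2·0.6877) = 5.453, so K_p = 29.73/8.6 = 3.46.

K_p = 3.46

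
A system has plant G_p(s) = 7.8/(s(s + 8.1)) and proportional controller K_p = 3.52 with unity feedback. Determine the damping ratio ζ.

ζ = 0.773

1 + K_p·G_p(s) = 0 gives s² + 8.1s + 27.46 = 0.
So ω_n² = 27.46 ⇒ ω_n = 5.24 rad/s, and ζ = 8.1/(2ω_n) = 0.773.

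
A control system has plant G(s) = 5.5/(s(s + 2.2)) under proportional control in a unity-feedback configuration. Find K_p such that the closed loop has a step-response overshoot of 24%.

From %OS = 100·exp(−πζ/√(1−ζ²)) = 24%, ζ = −ln(0.24)/√(π²+ln²(0.24)) = 0.4136.
Characteristic equation s² + 2.2s + 5.5K_p = 0 gives ζ = 2.2/(2√(5.5K_p)).
Setting ζ = 0.4136: √(5.5K_p) = 2.2/(2·0.4136) = 2.66, so K_p = 7.074/5.5 = 1.29.

K_p = 1.29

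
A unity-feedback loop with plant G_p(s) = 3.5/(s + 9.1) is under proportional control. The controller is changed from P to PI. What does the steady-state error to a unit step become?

Adding integral action puts a pole at s = 0 in the forward path, raising the system type to 1; a type-1 loop has zero steady-state error to a step.

0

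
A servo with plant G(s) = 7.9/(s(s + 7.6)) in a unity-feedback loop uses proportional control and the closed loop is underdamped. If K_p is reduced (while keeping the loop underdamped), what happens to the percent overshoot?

decrease

ζ = 7.6/(2√(7.9K_p)) rises as K_p falls; higher damping means less overshoot.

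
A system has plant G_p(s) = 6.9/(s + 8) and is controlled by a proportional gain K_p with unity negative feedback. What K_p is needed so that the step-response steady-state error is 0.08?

K_p = 13.3

The loop is type 0, so e_ss(step) = 1/(1 + K_pos) with K_pos = K_p·G_p(0).
G_p(0) = 0.8625. Require 1/(1 + K_p·0.8625) = 0.08, so 1 + 0.8625·K_p = 12.5.
K_p = (12.5 − 1)/0.8625 = 13.3.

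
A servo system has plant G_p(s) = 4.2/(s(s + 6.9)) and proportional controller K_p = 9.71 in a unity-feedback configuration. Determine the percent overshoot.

From 1 + K_pG_p(s) = 0: s² + 6.9s + 40.78 = 0 ⇒ ω_n = 6.386, ζ = 0.5402.
%OS = 100·exp(−πζ/√(1−ζ²)) = 100·exp(−π·0.5402/√0.7081) = 13.3%.

13.3%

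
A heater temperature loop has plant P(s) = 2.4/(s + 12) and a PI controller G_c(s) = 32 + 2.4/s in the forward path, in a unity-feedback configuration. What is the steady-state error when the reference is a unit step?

0

The open loop G_c(s)P(s) has a pole at the origin (type 1), so the static position error constant is infinite and e_ss = 1/(1+∞) = 0.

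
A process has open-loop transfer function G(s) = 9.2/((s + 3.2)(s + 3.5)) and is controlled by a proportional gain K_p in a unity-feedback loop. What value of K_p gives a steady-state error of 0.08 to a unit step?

For a type-0 loop with proportional control, e_ss = 1/(1 + K_p·G(0)).
G(0) = 0.8214. Require 1/(1 + K_p·0.8214) = 0.08, so 1 + 0.8214·K_p = 12.5.
K_p = (12.5 − 1)/0.8214 = 14.

K_p = 14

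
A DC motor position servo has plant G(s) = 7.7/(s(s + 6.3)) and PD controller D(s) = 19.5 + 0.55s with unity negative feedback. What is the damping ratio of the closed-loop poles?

ζ = 0.43

Forward path: (19.5 + 0.55s)·7.7/(s(s+6.3)). The closed-loop characteristic equation is s² + (6.3 + 7.7·0.55)s + 7.7·19.5 = 0.
That is s² + 10.54s + 150.2 = 0, so ω_n = 12.25 rad/s and ζ = 10.54/(2·12.25) = 0.4299.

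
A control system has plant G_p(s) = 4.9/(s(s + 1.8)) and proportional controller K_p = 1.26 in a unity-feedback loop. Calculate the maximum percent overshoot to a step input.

Closed-loop characteristic equation: s² + 1.8s + 6.174 = 0, so ω_n = 2.485 rad/s and ζ = 1.8/(2·2.485) = 0.3622.
%OS = 100·exp(−πζ/√(1−ζ²)) = 100·exp(−π·0.3622/√0.8688) = 29.5%.

29.5%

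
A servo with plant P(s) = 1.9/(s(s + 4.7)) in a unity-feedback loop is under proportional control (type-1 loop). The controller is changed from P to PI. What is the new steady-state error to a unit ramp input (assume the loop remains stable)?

0

The integrator raises the loop to type 2, so K_v → ∞ and e_ss to a ramp is zero.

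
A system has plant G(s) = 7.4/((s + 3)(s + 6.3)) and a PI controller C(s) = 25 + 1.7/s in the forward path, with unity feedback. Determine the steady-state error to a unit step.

0

The open loop C(s)G(s) has a pole at the origin (type 1), so the static position error constant is infinite and e_ss = 1/(1+∞) = 0.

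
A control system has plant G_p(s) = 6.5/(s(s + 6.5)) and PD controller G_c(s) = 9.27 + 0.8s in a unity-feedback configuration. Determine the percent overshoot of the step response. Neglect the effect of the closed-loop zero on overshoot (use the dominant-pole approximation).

Forward path: (9.27 + 0.8s)·6.5/(s(s+6.5)). The closed-loop characteristic equation is s² + (6.5 + 6.5·0.8)s + 6.5·9.27 = 0.
That is s² + 11.7s + 60.25 = 0, so ω_n = 7.762 rad/s and ζ = 11.7/(2·7.762) = 0.7536.
%OS = 100·exp(−πζ/√(1−ζ²)) = 2.73%.

2.73%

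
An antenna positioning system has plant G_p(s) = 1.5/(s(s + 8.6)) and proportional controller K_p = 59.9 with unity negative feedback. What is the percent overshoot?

20.2%

From 1 + K_pG_p(s) = 0: s² + 8.6s + 89.85 = 0 ⇒ ω_n = 9.479, ζ = 0.4536.
%OS = 100·exp(−πζ/√(1−ζ²)) = 100·exp(−π·0.4536/√0.7942) = 20.2%.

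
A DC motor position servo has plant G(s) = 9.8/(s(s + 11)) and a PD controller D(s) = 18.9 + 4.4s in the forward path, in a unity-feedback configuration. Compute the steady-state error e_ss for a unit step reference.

The open loop D(s)G(s) has a pole at the origin (type 1), so the static position error constant is infinite and e_ss = 1/(1+∞) = 0.

0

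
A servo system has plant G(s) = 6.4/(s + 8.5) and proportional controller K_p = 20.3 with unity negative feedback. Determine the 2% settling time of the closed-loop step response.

T_s ≈ 0.0289 s

Closed-loop transfer function: T(s) = K_p·G(s)/(1 + K_p·G(s)) = 129.9/(s + 8.5 + 129.9) = 129.9/(s + 138.4).
Time constant τ = 1/138.4 = 0.007224 s, so the 2% settling time is about 4τ = 0.0289 s.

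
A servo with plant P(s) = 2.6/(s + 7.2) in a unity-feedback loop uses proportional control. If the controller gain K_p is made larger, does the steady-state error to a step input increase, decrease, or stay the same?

decrease

The position error constant K_pos = K_p·P(0) grows with K_p, and e_ss = 1/(1+K_pos) falls.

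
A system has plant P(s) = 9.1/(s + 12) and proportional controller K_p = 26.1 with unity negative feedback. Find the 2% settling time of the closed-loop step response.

T_s ≈ 0.016 s

Closed-loop transfer function: T(s) = K_p·P(s)/(1 + K_p·P(s)) = 237.5/(s + 12 + 237.5) = 237.5/(s + 249.5).
Time constant τ = 1/249.5 = 0.004008 s, so the 2% settling time is about 4τ = 0.016 s.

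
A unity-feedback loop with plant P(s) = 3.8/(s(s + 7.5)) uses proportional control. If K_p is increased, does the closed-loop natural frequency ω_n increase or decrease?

increase

ω_n = √(3.8·K_p), which grows with K_p.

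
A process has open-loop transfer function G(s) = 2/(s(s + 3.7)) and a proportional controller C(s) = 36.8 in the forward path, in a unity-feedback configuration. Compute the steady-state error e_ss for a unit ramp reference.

The loop has one pole at the origin (type 1). Velocity error constant K_v = lim_{s→0} s·C(s)G(s) = 36.8·2/3.7 = 19.89.
Steady-state error to a unit ramp: e_ss = 1/K_v = 0.0503.

0.0503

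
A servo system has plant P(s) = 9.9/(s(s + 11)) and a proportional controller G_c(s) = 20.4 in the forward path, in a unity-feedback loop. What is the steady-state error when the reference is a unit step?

0

The open loop G_c(s)P(s) has a pole at the origin (type 1), so the static position error constant is infinite and e_ss = 1/(1+∞) = 0.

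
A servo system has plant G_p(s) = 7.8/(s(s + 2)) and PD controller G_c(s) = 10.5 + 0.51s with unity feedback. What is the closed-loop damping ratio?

Forward path: (10.5 + 0.51s)·7.8/(s(s+2)). The closed-loop characteristic equation is s² + (2 + 7.8·0.51)s + 7.8·10.5 = 0.
That is s² + 5.978s + 81.9 = 0, so ω_n = 9.05 rad/s and ζ = 5.978/(2·9.05) = 0.3303.

ζ = 0.33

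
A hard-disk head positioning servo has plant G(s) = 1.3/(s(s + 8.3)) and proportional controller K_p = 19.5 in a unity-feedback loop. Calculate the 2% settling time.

Closed-loop characteristic equation: s² + 8.3s + 25.35 = 0, so ω_n = 5.035 rad/s and ζ = 8.3/(2·5.035) = 0.8243.
2% settling time T_s ≈ 4/(ζω_n) = 4/4.15 = 0.964 s.

T_s ≈ 0.964 s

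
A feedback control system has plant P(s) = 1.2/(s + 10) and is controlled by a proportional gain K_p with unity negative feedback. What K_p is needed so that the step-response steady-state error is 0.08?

K_p = 95.8

The loop is type 0, so e_ss(step) = 1/(1 + K_pos) with K_pos = K_p·P(0).
P(0) = 0.12. Require 1/(1 + K_p·0.12) = 0.08, so 1 + 0.12·K_p = 12.5.
K_p = (12.5 − 1)/0.12 = 95.8.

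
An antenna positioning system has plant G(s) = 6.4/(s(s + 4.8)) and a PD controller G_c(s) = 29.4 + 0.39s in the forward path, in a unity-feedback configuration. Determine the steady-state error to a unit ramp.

The loop has one pole at the origin (type 1). Velocity error constant K_v = lim_{s→0} s·G_c(s)G(s) = 29.4·6.4/4.8 = 39.2.
Steady-state error to a unit ramp: e_ss = 1/K_v = 0.0255.

0.0255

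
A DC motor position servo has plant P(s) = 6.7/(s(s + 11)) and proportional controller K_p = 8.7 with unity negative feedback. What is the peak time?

T_p = 0.593 s

Closed-loop characteristic equation: s² + 11s + 58.29 = 0, so ω_n = 7.635 rad/s and ζ = 11/(2·7.635) = 0.7204.
Damped frequency ω_d = ω_n√(1−ζ²) = 5.295 rad/s, so peak time T_p = π/ω_d = 0.593 s.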